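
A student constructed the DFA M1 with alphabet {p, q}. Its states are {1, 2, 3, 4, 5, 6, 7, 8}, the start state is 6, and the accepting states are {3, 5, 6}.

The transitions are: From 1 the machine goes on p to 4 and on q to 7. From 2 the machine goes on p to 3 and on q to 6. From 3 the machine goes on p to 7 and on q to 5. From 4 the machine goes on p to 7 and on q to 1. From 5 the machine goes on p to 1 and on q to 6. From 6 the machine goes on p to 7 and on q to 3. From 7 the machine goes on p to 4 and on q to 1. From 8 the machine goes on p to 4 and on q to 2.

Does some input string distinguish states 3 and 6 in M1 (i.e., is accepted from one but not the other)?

States {2,8} cannot be reached from the start state, so discard them.
Start with accepting vs non-accepting: {3,5,6} | {1,4,7}.
Stable partition: {3,5,6} | {1,4,7} — 2 equivalence classes.
3 and 6 lie in the same block of the stable partition, so they are equivalent — no string distinguishes them.

No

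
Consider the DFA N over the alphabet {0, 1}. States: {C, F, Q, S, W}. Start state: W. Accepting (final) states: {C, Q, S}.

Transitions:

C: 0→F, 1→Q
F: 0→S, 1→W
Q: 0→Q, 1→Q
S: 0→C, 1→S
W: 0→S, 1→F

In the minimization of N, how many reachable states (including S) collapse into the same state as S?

1

All states are reachable from the start state.
P0 = {C,Q,S} | {F,W}.
On input 0, block {C,Q,S} splits into {Q,S} and {C}.
Split {Q,S} by δ(·,0) → {Q} and {S}.
The partition is now stable with 4 blocks: {Q} | {F,W} | {C} | {S}.
The equivalence class containing S is {S}, of size 1.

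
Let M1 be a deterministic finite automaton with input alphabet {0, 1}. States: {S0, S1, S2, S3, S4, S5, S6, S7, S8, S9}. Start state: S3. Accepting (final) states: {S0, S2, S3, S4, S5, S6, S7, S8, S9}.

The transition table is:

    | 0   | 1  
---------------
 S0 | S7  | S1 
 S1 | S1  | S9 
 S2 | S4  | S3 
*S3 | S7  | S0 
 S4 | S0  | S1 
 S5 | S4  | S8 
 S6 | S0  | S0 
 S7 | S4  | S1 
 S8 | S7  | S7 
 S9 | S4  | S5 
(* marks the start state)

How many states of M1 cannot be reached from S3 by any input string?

2

BFS from S3 reaches {S0, S1, S3, S4, S5, S7, S8, S9}; the 2 state(s) S2, S6 are never visited.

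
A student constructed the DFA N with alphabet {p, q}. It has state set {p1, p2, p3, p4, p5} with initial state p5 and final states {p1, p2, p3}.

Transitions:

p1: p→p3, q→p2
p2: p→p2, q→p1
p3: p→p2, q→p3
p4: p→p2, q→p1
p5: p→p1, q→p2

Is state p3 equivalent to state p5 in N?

No

States {p4} cannot be reached from the start state, so discard them.
Initial partition by acceptance: {p1,p2,p3} | {p5}.
The partition is now stable with 2 blocks: {p1,p2,p3} | {p5}.
p3 and p5 end up in different blocks, so they are distinguishable. For instance, the string 'ε' is accepted from only p3.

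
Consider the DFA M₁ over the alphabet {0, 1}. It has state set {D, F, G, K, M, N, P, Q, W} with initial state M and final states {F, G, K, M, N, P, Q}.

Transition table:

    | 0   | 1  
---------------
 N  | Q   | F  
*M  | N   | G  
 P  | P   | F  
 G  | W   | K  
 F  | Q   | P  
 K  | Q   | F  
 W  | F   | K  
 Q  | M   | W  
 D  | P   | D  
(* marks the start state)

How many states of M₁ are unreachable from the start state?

1

BFS from M reaches {F, G, K, M, N, P, Q, W}; the 1 state(s) D are never visited.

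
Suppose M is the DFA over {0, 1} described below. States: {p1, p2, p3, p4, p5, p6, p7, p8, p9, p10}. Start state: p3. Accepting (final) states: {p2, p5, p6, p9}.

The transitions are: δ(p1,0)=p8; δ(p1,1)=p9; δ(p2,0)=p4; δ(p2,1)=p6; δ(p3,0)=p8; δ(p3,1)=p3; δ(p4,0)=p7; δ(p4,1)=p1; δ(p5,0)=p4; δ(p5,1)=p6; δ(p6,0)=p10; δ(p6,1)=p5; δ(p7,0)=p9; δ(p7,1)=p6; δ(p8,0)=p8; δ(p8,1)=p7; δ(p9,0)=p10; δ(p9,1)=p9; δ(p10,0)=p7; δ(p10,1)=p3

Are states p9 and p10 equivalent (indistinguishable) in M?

No

States {p2} cannot be reached from the start state, so discard them.
Start with accepting vs non-accepting: {p5,p6,p9} | {p1,p3,p4,p7,p8,p10}.
Refine {p1,p3,p4,p7,p8,p10} on symbol 0: members go to different blocks, giving {p1,p3,p4,p8,p10} and {p7}.
Refine {p1,p3,p4,p8,p10} on symbol 0: members go to different blocks, giving {p1,p3,p8} and {p4,p10}.
Split {p1,p3,p8} by δ(·,1) → {p1} and {p3} and {p8}.
Split {p4,p10} by δ(·,1) → {p4} and {p10}.
Split {p5,p6,p9} by δ(·,0) → {p6,p9} and {p5}.
On input 1, block {p6,p9} splits into {p6} and {p9}.
Stable partition: {p6} | {p1} | {p7} | {p4} | {p3} | {p8} | {p10} | {p5} | {p9} — 9 equivalence classes.
p9 and p10 end up in different blocks, so they are distinguishable. For instance, the string 'ε' is accepted from only p9.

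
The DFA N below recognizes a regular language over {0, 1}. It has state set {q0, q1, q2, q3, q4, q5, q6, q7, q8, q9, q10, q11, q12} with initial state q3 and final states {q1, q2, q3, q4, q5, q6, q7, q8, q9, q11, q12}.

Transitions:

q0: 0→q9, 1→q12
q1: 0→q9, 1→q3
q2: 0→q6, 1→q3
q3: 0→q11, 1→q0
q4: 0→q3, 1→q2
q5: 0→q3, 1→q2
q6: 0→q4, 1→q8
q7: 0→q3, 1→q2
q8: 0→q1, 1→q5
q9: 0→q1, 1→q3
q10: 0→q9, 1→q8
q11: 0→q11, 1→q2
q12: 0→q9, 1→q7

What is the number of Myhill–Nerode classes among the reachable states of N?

Reachable states from the start: {q0,q1,q2,q3,q4,q5,q6,q7,q8,q9,q11,q12}. Unreachable: {q10} — drop them.
Initial partition by acceptance: {q1,q2,q3,q4,q5,q6,q7,q8,q9,q11,q12} | {q0}.
On input 1, block {q1,q2,q3,q4,q5,q6,q7,q8,q9,q11,q12} splits into {q1,q2,q4,q5,q6,q7,q8,q9,q11,q12} and {q3}.
Refine {q1,q2,q4,q5,q6,q7,q8,q9,q11,q12} on symbol 0: members go to different blocks, giving {q1,q2,q6,q8,q9,q11,q12} and {q4,q5,q7}.
Refine {q1,q2,q6,q8,q9,q11,q12} on symbol 0: members go to different blocks, giving {q1,q2,q8,q9,q11,q12} and {q6}.
Refine {q1,q2,q8,q9,q11,q12} on symbol 0: members go to different blocks, giving {q1,q8,q9,q11,q12} and {q2}.
On input 1, block {q1,q8,q9,q11,q12} splits into {q1,q9} and {q8,q12} and {q11}.
Stable partition: {q1,q9} | {q0} | {q3} | {q4,q5,q7} | {q6} | {q2} | {q8,q12} | {q11} — 8 equivalence classes.

8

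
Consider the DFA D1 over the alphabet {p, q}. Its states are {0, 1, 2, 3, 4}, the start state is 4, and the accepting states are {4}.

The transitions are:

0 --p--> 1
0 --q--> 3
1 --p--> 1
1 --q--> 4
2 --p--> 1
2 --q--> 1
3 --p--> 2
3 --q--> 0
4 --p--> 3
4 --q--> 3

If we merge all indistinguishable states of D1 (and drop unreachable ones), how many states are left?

5

Every state is reachable, so we keep all 5.
P0 = {4} | {0,1,2,3}.
Refine {0,1,2,3} on symbol q: members go to different blocks, giving {0,2,3} and {1}.
On input p, block {0,2,3} splits into {0,2} and {3}.
Refine {0,2} on symbol q: members go to different blocks, giving {0} and {2}.
No further refinement is possible. Final partition (5 blocks): {4} | {0} | {1} | {3} | {2}.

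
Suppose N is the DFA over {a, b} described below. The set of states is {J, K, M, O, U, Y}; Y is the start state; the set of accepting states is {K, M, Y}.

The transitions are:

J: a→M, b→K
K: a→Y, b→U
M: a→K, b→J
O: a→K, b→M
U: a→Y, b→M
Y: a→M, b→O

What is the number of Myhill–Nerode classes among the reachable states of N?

2

Start with accepting vs non-accepting: {K,M,Y} | {J,O,U}.
Stable partition: {K,M,Y} | {J,O,U} — 2 equivalence classes.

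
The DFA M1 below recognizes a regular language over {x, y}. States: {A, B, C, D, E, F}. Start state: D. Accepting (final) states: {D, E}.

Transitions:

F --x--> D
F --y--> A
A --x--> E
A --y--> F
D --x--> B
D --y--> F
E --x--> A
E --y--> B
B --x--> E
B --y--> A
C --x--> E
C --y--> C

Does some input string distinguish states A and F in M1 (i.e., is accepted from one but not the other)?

Reachable states from the start: {A,B,D,E,F}. Unreachable: {C} — drop them.
Initial partition by acceptance: {D,E} | {A,B,F}.
No further refinement is possible. Final partition (2 blocks): {D,E} | {A,B,F}.
A and F lie in the same block of the stable partition, so they are equivalent — no string distinguishes them.

No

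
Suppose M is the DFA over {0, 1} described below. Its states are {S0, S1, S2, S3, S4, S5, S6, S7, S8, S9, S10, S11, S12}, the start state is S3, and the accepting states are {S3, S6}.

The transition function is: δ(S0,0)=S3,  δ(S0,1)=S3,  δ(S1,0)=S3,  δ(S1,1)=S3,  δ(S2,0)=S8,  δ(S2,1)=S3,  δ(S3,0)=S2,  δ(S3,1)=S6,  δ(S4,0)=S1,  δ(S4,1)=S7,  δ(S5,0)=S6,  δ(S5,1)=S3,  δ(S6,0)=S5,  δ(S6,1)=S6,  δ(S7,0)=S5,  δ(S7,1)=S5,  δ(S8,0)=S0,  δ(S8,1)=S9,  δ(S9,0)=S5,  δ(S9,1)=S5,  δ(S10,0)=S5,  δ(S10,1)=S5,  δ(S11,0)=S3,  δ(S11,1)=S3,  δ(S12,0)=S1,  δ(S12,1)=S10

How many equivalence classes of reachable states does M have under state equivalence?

Reachable states from the start: {S0,S2,S3,S5,S6,S8,S9}. Unreachable: {S1,S4,S7,S10,S11,S12} — drop them.
P0 = {S3,S6} | {S0,S2,S5,S8,S9}.
Refine {S0,S2,S5,S8,S9} on symbol 0: members go to different blocks, giving {S2,S8,S9} and {S0,S5}.
Refine {S3,S6} on symbol 0: members go to different blocks, giving {S3} and {S6}.
On input 0, block {S2,S8,S9} splits into {S8,S9} and {S2}.
Split {S8,S9} by δ(·,1) → {S8} and {S9}.
Split {S0,S5} by δ(·,0) → {S0} and {S5}.
Stable partition: {S3} | {S8} | {S0} | {S6} | {S2} | {S9} | {S5} — 7 equivalence classes.

7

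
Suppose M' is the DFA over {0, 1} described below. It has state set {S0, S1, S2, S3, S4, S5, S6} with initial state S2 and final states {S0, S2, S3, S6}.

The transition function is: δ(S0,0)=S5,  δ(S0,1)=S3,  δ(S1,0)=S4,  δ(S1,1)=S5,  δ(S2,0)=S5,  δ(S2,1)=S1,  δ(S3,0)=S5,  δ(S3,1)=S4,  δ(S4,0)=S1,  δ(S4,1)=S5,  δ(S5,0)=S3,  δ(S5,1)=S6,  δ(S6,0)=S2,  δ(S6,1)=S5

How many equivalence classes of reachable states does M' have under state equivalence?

4

First remove the unreachable states {S0}; 6 states remain.
P0 = {S2,S3,S6} | {S1,S4,S5}.
Refine {S2,S3,S6} on symbol 0: members go to different blocks, giving {S2,S3} and {S6}.
Refine {S1,S4,S5} on symbol 0: members go to different blocks, giving {S1,S4} and {S5}.
The partition is now stable with 4 blocks: {S2,S3} | {S1,S4} | {S6} | {S5}.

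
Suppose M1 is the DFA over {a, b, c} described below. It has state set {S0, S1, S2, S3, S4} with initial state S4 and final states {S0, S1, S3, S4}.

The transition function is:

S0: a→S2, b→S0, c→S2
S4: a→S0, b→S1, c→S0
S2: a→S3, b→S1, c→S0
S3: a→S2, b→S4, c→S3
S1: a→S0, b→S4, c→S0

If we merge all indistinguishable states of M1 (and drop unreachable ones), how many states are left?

4

Initial partition by acceptance: {S0,S1,S3,S4} | {S2}.
Split {S0,S1,S3,S4} by δ(·,a) → {S0,S3} and {S1,S4}.
Split {S0,S3} by δ(·,b) → {S0} and {S3}.
Stable partition: {S0} | {S2} | {S1,S4} | {S3} — 4 equivalence classes.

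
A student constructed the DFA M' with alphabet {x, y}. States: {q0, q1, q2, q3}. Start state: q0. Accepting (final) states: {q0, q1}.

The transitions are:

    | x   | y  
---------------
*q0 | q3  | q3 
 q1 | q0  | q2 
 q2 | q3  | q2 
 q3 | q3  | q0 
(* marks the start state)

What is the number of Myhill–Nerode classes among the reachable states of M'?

Reachable states from the start: {q0,q3}. Unreachable: {q1,q2} — drop them.
Start with accepting vs non-accepting: {q0} | {q3}.
The partition is now stable with 2 blocks: {q0} | {q3}.

2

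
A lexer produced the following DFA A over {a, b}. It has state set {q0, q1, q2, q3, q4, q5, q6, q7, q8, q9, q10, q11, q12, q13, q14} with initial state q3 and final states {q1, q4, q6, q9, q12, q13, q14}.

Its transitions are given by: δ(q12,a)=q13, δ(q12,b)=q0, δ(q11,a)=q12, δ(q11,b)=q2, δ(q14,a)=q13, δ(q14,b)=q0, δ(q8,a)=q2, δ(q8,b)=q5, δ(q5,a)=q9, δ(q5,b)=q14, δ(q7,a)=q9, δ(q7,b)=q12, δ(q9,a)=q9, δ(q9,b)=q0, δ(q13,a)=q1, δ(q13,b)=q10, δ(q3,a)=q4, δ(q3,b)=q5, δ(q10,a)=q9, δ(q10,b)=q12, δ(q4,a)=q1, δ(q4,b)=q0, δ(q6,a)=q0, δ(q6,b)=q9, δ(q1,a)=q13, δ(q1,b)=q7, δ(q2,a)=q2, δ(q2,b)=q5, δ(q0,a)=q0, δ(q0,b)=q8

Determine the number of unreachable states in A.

2

No path from q3 leads to q6, q11; the other 13 states are all reachable.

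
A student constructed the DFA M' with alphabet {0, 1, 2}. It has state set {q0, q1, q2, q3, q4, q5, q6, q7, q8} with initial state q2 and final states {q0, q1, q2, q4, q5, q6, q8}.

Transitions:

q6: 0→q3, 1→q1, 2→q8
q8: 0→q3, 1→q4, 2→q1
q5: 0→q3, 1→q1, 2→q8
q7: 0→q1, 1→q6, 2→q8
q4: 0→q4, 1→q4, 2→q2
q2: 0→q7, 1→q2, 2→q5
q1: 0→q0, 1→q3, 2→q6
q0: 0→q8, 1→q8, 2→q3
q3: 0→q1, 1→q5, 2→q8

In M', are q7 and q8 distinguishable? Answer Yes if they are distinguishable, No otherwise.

Yes

All states are reachable from the start state.
Start with accepting vs non-accepting: {q0,q1,q2,q4,q5,q6,q8} | {q3,q7}.
On input 0, block {q0,q1,q2,q4,q5,q6,q8} splits into {q2,q5,q6,q8} and {q0,q1,q4}.
Refine {q2,q5,q6,q8} on symbol 1: members go to different blocks, giving {q5,q6,q8} and {q2}.
On input 2, block {q5,q6,q8} splits into {q5,q6} and {q8}.
Refine {q0,q1,q4} on symbol 0: members go to different blocks, giving {q1,q4} and {q0}.
Split {q1,q4} by δ(·,0) → {q1} and {q4}.
The partition is now stable with 7 blocks: {q5,q6} | {q3,q7} | {q1} | {q2} | {q8} | {q0} | {q4}.
q7 and q8 end up in different blocks, so they are distinguishable. For instance, the string 'ε' is accepted from only q8.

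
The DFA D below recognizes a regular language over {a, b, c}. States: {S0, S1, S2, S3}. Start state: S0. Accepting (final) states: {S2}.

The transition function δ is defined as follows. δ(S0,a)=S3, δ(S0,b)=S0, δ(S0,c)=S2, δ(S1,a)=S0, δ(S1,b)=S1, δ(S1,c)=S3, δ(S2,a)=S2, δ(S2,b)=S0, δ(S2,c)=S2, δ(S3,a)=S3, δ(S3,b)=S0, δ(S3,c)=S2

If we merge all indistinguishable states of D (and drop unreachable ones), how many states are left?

2

Reachable states from the start: {S0,S2,S3}. Unreachable: {S1} — drop them.
Initial partition by acceptance: {S2} | {S0,S3}.
Stable partition: {S2} | {S0,S3} — 2 equivalence classes.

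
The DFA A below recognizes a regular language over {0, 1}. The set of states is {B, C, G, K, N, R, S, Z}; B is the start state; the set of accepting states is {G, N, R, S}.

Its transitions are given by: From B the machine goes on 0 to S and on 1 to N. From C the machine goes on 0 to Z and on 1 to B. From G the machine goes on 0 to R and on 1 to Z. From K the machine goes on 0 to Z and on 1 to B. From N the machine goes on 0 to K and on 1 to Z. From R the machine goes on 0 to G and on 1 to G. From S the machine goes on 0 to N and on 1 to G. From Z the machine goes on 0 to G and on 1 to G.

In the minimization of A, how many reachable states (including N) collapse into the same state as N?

1

States {C} cannot be reached from the start state, so discard them.
P0 = {G,N,R,S} | {B,K,Z}.
Refine {G,N,R,S} on symbol 0: members go to different blocks, giving {G,R,S} and {N}.
Split {G,R,S} by δ(·,0) → {G,R} and {S}.
Split {G,R} by δ(·,1) → {R} and {G}.
Split {B,K,Z} by δ(·,0) → {K} and {B} and {Z}.
Stable partition: {R} | {K} | {N} | {S} | {G} | {B} | {Z} — 7 equivalence classes.
State N belongs to the block {N}, which has 1 states.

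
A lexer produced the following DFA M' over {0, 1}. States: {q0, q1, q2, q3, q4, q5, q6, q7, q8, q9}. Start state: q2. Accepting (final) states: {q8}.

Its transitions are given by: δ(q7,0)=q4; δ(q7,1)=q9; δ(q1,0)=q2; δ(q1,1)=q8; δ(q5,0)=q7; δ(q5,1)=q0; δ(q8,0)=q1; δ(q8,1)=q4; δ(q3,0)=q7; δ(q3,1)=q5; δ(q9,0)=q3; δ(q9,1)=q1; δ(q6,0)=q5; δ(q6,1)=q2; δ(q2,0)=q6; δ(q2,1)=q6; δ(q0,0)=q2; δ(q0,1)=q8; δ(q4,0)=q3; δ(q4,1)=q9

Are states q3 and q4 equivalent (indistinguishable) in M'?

Every state is reachable, so we keep all 10.
Start with accepting vs non-accepting: {q8} | {q0,q1,q2,q3,q4,q5,q6,q7,q9}.
On input 1, block {q0,q1,q2,q3,q4,q5,q6,q7,q9} splits into {q2,q3,q4,q5,q6,q7,q9} and {q0,q1}.
Split {q2,q3,q4,q5,q6,q7,q9} by δ(·,1) → {q2,q3,q4,q6,q7} and {q5,q9}.
On input 0, block {q2,q3,q4,q6,q7} splits into {q2,q3,q4,q7} and {q6}.
Split {q2,q3,q4,q7} by δ(·,0) → {q3,q4,q7} and {q2}.
No further refinement is possible. Final partition (6 blocks): {q8} | {q3,q4,q7} | {q0,q1} | {q5,q9} | {q6} | {q2}.
q3 and q4 lie in the same block of the stable partition, so they are equivalent — no string distinguishes them.

Yes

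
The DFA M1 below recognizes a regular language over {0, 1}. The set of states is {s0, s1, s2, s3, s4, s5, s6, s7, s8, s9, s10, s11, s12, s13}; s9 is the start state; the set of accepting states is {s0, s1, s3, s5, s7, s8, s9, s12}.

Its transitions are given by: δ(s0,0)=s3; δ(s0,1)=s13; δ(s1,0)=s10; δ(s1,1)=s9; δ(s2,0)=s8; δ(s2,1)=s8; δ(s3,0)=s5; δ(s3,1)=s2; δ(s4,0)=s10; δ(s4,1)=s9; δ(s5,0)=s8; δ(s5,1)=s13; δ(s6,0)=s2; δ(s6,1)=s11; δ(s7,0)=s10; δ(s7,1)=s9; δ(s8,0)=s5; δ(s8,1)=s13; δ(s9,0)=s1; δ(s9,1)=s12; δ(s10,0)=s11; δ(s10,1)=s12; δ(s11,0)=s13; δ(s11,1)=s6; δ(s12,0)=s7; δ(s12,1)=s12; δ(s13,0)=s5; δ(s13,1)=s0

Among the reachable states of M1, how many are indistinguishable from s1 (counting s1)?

Reachable states from the start: {s0,s1,s2,s3,s5,s6,s7,s8,s9,s10,s11,s12,s13}. Unreachable: {s4} — drop them.
Start with accepting vs non-accepting: {s0,s1,s3,s5,s7,s8,s9,s12} | {s2,s6,s10,s11,s13}.
Split {s0,s1,s3,s5,s7,s8,s9,s12} by δ(·,0) → {s0,s3,s5,s8,s9,s12} and {s1,s7}.
On input 0, block {s0,s3,s5,s8,s9,s12} splits into {s0,s3,s5,s8} and {s9,s12}.
On input 0, block {s2,s6,s10,s11,s13} splits into {s6,s10,s11} and {s2,s13}.
Refine {s6,s10,s11} on symbol 0: members go to different blocks, giving {s6,s11} and {s10}.
No further refinement is possible. Final partition (6 blocks): {s0,s3,s5,s8} | {s6,s11} | {s1,s7} | {s9,s12} | {s2,s13} | {s10}.
The equivalence class containing s1 is {s1,s7}, of size 2.

2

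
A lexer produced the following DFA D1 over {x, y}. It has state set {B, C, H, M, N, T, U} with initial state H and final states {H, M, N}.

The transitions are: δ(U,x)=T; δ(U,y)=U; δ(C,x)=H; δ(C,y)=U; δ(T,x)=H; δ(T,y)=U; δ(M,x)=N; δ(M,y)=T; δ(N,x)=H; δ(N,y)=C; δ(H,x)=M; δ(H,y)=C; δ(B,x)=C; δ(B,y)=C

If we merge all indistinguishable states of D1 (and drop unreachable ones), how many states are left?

First remove the unreachable states {B}; 6 states remain.
Start with accepting vs non-accepting: {H,M,N} | {C,T,U}.
Refine {C,T,U} on symbol x: members go to different blocks, giving {C,T} and {U}.
The partition is now stable with 3 blocks: {H,M,N} | {C,T} | {U}.

3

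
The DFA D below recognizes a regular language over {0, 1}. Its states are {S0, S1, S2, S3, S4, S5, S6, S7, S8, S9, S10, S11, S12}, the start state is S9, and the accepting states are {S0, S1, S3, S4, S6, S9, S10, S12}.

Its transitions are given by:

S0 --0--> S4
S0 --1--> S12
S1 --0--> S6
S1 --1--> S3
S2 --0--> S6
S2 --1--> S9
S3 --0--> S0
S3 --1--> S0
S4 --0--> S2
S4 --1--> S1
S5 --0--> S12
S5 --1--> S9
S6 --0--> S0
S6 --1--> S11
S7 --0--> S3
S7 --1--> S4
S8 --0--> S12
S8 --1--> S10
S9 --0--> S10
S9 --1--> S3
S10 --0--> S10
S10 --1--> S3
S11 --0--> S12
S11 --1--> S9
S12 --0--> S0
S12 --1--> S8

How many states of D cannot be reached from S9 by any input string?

BFS from S9 reaches {S0, S1, S2, S3, S4, S6, S8, S9, S10, S11, S12}; the 2 state(s) S5, S7 are never visited.

2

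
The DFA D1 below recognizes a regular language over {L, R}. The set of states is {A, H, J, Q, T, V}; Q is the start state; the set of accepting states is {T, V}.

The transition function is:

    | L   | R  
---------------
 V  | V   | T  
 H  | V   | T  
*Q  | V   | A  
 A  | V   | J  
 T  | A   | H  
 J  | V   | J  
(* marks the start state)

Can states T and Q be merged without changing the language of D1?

No

All states are reachable from the start state.
Initial partition by acceptance: {T,V} | {A,H,J,Q}.
Split {T,V} by δ(·,L) → {V} and {T}.
Refine {A,H,J,Q} on symbol R: members go to different blocks, giving {A,J,Q} and {H}.
No further refinement is possible. Final partition (4 blocks): {V} | {A,J,Q} | {T} | {H}.
T and Q end up in different blocks, so they are distinguishable. For instance, the string 'ε' is accepted from only T.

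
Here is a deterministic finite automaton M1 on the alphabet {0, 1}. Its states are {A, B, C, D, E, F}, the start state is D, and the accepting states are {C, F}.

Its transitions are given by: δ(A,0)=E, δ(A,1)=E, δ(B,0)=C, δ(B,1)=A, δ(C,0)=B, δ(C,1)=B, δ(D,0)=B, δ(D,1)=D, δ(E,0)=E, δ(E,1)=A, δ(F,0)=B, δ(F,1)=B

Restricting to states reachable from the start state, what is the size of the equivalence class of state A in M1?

First remove the unreachable states {F}; 5 states remain.
Initial partition by acceptance: {C} | {A,B,D,E}.
Split {A,B,D,E} by δ(·,0) → {A,D,E} and {B}.
Split {A,D,E} by δ(·,0) → {A,E} and {D}.
No further refinement is possible. Final partition (4 blocks): {C} | {A,E} | {B} | {D}.
The equivalence class containing A is {A,E}, of size 2.

2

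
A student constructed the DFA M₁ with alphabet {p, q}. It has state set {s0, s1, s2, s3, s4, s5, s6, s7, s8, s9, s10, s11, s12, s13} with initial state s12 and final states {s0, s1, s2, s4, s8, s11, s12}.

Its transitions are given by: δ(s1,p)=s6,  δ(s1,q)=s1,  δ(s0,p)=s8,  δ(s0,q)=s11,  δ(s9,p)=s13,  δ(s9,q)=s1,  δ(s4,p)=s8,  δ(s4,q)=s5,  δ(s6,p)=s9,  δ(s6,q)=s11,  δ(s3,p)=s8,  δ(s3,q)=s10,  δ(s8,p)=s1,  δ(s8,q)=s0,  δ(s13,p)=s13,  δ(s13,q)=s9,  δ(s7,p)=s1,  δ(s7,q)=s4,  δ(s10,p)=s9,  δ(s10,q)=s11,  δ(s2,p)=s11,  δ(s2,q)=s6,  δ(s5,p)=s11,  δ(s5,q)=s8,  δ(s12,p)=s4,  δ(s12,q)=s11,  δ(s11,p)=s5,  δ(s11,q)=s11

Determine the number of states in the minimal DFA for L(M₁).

Reachable states from the start: {s0,s1,s4,s5,s6,s8,s9,s11,s12,s13}. Unreachable: {s2,s3,s7,s10} — drop them.
P0 = {s0,s1,s4,s8,s11,s12} | {s5,s6,s9,s13}.
On input p, block {s0,s1,s4,s8,s11,s12} splits into {s0,s4,s8,s12} and {s1,s11}.
Refine {s0,s4,s8,s12} on symbol p: members go to different blocks, giving {s0,s4,s12} and {s8}.
Split {s0,s4,s12} by δ(·,p) → {s0,s4} and {s12}.
Refine {s0,s4} on symbol q: members go to different blocks, giving {s0} and {s4}.
Split {s5,s6,s9,s13} by δ(·,p) → {s6,s9,s13} and {s5}.
Split {s6,s9,s13} by δ(·,q) → {s6,s9} and {s13}.
Refine {s6,s9} on symbol p: members go to different blocks, giving {s6} and {s9}.
Split {s1,s11} by δ(·,p) → {s1} and {s11}.
No further refinement is possible. Final partition (10 blocks): {s0} | {s6} | {s1} | {s8} | {s12} | {s4} | {s5} | {s13} | {s9} | {s11}.

10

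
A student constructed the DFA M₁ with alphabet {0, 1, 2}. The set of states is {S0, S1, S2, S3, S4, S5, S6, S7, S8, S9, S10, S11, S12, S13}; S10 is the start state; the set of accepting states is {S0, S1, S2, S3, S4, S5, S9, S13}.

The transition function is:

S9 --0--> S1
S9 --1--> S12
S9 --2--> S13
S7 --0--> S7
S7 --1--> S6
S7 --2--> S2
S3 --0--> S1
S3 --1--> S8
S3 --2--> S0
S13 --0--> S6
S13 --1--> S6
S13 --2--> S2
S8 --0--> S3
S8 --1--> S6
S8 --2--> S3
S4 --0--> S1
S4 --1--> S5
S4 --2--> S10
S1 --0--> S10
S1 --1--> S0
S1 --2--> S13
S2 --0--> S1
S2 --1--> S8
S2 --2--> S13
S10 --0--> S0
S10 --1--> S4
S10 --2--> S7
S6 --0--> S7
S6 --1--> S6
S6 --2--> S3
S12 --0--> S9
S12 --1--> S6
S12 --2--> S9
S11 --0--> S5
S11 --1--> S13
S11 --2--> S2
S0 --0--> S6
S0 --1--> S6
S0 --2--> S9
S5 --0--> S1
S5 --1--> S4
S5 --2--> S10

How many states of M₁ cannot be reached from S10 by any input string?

No path from S10 leads to S11; the other 13 states are all reachable.

1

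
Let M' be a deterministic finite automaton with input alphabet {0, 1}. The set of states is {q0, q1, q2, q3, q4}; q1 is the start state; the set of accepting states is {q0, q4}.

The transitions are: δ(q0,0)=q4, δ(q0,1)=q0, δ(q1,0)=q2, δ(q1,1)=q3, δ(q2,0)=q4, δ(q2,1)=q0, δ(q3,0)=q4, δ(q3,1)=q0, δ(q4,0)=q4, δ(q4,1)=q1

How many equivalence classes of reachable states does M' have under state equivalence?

4

Every state is reachable, so we keep all 5.
Initial partition by acceptance: {q0,q4} | {q1,q2,q3}.
Split {q0,q4} by δ(·,1) → {q0} and {q4}.
Split {q1,q2,q3} by δ(·,0) → {q2,q3} and {q1}.
Stable partition: {q0} | {q2,q3} | {q4} | {q1} — 4 equivalence classes.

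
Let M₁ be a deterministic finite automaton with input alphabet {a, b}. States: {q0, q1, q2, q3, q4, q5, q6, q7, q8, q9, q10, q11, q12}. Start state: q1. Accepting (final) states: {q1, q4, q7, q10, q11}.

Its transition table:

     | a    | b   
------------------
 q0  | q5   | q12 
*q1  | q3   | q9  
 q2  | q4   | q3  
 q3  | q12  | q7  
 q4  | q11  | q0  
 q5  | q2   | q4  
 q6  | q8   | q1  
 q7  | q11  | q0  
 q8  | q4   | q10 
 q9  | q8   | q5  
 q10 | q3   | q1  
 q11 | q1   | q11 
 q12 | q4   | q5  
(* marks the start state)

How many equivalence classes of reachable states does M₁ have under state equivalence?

Reachable states from the start: {q0,q1,q2,q3,q4,q5,q7,q8,q9,q10,q11,q12}. Unreachable: {q6} — drop them.
P0 = {q1,q4,q7,q10,q11} | {q0,q2,q3,q5,q8,q9,q12}.
Refine {q1,q4,q7,q10,q11} on symbol a: members go to different blocks, giving {q4,q7,q11} and {q1,q10}.
Refine {q4,q7,q11} on symbol a: members go to different blocks, giving {q4,q7} and {q11}.
Refine {q0,q2,q3,q5,q8,q9,q12} on symbol a: members go to different blocks, giving {q0,q3,q5,q9} and {q2,q8,q12}.
Refine {q0,q3,q5,q9} on symbol a: members go to different blocks, giving {q3,q5,q9} and {q0}.
On input b, block {q3,q5,q9} splits into {q3,q5} and {q9}.
Split {q1,q10} by δ(·,b) → {q1} and {q10}.
On input b, block {q2,q8,q12} splits into {q2,q12} and {q8}.
Stable partition: {q4,q7} | {q3,q5} | {q1} | {q11} | {q2,q12} | {q0} | {q9} | {q10} | {q8} — 9 equivalence classes.

9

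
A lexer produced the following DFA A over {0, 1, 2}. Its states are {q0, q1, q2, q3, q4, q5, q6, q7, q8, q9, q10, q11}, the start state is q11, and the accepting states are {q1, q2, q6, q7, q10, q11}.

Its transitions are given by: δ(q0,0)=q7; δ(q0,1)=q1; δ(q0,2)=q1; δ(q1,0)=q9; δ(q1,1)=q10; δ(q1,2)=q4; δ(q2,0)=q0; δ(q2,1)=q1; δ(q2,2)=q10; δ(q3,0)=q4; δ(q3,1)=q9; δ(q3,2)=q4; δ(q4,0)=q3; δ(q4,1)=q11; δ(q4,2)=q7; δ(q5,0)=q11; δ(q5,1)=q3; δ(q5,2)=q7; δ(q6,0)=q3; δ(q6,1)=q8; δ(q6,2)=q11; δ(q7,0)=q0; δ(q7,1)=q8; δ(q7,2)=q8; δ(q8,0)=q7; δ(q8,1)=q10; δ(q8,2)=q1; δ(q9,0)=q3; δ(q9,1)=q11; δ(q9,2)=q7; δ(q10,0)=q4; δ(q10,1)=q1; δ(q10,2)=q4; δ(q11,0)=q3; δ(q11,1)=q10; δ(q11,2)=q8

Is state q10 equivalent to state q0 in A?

First remove the unreachable states {q2,q5,q6}; 9 states remain.
Start with accepting vs non-accepting: {q1,q7,q10,q11} | {q0,q3,q4,q8,q9}.
On input 1, block {q1,q7,q10,q11} splits into {q1,q10,q11} and {q7}.
On input 0, block {q0,q3,q4,q8,q9} splits into {q3,q4,q9} and {q0,q8}.
Split {q1,q10,q11} by δ(·,2) → {q1,q10} and {q11}.
Refine {q3,q4,q9} on symbol 1: members go to different blocks, giving {q4,q9} and {q3}.
No further refinement is possible. Final partition (6 blocks): {q1,q10} | {q4,q9} | {q7} | {q0,q8} | {q11} | {q3}.
q10 and q0 end up in different blocks, so they are distinguishable. For instance, the string 'ε' is accepted from only q10.

No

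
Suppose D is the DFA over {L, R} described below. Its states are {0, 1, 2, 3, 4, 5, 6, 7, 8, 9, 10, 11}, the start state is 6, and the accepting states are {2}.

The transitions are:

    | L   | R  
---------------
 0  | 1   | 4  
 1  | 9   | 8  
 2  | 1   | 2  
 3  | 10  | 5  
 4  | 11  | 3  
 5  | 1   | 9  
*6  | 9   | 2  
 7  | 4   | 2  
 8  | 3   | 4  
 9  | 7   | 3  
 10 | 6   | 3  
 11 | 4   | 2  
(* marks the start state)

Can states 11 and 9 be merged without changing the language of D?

First remove the unreachable states {0}; 11 states remain.
Start with accepting vs non-accepting: {2} | {1,3,4,5,6,7,8,9,10,11}.
On input R, block {1,3,4,5,6,7,8,9,10,11} splits into {1,3,4,5,8,9,10} and {6,7,11}.
On input L, block {1,3,4,5,8,9,10} splits into {1,3,5,8} and {4,9,10}.
On input L, block {1,3,5,8} splits into {1,3} and {5,8}.
No further refinement is possible. Final partition (5 blocks): {2} | {1,3} | {6,7,11} | {4,9,10} | {5,8}.
11 and 9 end up in different blocks, so they are distinguishable. For instance, the string 'R' is accepted from only 11.

No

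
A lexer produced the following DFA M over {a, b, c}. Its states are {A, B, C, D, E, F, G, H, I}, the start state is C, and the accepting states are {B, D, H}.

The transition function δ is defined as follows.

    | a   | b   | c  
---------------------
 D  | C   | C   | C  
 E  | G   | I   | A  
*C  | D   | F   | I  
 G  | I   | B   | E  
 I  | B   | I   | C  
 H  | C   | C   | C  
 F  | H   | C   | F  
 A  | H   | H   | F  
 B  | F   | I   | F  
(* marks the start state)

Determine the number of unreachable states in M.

No path from C leads to A, E, G; the other 6 states are all reachable.

3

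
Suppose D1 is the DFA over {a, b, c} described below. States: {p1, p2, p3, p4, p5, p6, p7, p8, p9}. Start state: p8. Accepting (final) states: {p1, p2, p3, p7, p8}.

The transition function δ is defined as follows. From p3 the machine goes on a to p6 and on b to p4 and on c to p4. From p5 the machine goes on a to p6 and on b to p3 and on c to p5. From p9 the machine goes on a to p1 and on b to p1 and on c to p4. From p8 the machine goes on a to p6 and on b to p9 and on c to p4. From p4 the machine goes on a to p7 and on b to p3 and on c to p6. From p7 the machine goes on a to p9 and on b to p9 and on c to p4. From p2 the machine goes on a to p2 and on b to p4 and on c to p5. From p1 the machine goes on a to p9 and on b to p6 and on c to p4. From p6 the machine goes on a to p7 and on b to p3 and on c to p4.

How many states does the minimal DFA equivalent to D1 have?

2

Reachable states from the start: {p1,p3,p4,p6,p7,p8,p9}. Unreachable: {p2,p5} — drop them.
Start with accepting vs non-accepting: {p1,p3,p7,p8} | {p4,p6,p9}.
Stable partition: {p1,p3,p7,p8} | {p4,p6,p9} — 2 equivalence classes.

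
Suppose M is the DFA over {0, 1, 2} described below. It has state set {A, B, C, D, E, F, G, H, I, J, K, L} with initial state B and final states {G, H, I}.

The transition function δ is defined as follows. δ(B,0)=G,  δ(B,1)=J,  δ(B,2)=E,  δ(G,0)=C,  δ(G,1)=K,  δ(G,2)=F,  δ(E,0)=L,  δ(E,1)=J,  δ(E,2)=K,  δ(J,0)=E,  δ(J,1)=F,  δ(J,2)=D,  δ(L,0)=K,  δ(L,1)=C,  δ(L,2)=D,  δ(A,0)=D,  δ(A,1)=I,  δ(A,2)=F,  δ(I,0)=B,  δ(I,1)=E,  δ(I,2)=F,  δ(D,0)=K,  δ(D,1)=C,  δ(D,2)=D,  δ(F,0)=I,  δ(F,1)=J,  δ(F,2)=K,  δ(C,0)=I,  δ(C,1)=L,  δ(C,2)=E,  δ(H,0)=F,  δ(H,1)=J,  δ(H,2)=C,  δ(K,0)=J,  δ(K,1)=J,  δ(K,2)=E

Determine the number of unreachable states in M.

2

Starting at B and following transitions, the reachable set is {B, C, D, E, F, G, I, J, K, L}. That leaves A, H unreachable — 2 in total.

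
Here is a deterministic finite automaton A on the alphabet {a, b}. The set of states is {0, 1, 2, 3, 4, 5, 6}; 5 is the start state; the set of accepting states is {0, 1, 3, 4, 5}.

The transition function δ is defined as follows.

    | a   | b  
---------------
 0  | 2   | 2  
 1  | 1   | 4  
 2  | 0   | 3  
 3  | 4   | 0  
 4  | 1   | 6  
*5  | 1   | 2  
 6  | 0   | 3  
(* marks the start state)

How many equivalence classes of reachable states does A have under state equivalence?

5

P0 = {0,1,3,4,5} | {2,6}.
On input a, block {0,1,3,4,5} splits into {1,3,4,5} and {0}.
On input b, block {1,3,4,5} splits into {4,5} and {1} and {3}.
Stable partition: {4,5} | {2,6} | {0} | {1} | {3} — 5 equivalence classes.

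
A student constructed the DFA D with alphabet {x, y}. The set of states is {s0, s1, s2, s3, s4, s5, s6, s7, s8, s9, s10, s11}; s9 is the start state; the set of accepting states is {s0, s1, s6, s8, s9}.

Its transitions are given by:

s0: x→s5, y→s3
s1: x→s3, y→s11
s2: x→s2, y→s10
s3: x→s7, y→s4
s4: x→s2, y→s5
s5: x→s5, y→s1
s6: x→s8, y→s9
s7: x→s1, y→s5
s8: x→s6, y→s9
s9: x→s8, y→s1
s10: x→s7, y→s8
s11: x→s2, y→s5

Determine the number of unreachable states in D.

Starting at s9 and following transitions, the reachable set is {s1, s2, s3, s4, s5, s6, s7, s8, s9, s10, s11}. That leaves s0 unreachable — 1 in total.

1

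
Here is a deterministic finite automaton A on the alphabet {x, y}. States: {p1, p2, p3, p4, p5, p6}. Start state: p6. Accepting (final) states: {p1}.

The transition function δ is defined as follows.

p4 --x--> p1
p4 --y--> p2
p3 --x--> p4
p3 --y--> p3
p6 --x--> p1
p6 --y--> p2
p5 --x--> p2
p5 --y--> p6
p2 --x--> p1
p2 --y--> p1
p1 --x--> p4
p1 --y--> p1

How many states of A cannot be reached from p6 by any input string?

BFS from p6 reaches {p1, p2, p4, p6}; the 2 state(s) p3, p5 are never visited.

2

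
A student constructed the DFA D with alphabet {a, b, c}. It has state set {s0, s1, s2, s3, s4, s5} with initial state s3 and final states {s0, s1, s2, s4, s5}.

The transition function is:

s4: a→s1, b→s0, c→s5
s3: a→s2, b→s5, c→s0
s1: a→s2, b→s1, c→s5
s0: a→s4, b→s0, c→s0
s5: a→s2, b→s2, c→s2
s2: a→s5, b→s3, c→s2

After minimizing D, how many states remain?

6

Every state is reachable, so we keep all 6.
P0 = {s0,s1,s2,s4,s5} | {s3}.
On input b, block {s0,s1,s2,s4,s5} splits into {s0,s1,s4,s5} and {s2}.
Split {s0,s1,s4,s5} by δ(·,a) → {s0,s4} and {s1,s5}.
Split {s0,s4} by δ(·,a) → {s0} and {s4}.
On input b, block {s1,s5} splits into {s1} and {s5}.
The partition is now stable with 6 blocks: {s0} | {s3} | {s2} | {s1} | {s4} | {s5}.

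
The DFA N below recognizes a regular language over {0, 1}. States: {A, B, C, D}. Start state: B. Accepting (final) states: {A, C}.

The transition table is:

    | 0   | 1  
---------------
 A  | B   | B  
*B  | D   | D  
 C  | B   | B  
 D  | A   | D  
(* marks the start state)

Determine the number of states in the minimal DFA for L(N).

States {C} cannot be reached from the start state, so discard them.
Initial partition by acceptance: {A} | {B,D}.
On input 0, block {B,D} splits into {B} and {D}.
The partition is now stable with 3 blocks: {A} | {B} | {D}.

3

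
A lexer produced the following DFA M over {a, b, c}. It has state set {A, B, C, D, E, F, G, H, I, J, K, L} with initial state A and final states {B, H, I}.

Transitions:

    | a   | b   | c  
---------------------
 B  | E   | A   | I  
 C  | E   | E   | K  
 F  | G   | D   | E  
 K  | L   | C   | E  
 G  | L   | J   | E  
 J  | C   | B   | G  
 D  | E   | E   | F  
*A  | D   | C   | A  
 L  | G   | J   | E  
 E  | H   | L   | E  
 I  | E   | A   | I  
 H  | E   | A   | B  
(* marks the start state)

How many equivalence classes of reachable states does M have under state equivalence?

P0 = {B,H,I} | {A,C,D,E,F,G,J,K,L}.
Refine {A,C,D,E,F,G,J,K,L} on symbol a: members go to different blocks, giving {A,C,D,F,G,J,K,L} and {E}.
Split {A,C,D,F,G,J,K,L} by δ(·,a) → {A,F,G,J,K,L} and {C,D}.
Split {A,F,G,J,K,L} by δ(·,a) → {F,G,K,L} and {A,J}.
On input b, block {F,G,K,L} splits into {F,K} and {G,L}.
On input b, block {A,J} splits into {A} and {J}.
Stable partition: {B,H,I} | {F,K} | {E} | {C,D} | {A} | {G,L} | {J} — 7 equivalence classes.

7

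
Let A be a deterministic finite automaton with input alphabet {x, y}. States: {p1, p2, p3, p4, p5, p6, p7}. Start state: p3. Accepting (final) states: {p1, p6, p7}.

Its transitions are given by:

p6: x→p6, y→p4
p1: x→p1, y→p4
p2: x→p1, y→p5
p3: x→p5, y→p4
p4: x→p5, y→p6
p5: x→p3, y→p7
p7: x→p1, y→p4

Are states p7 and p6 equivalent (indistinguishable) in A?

Reachable states from the start: {p1,p3,p4,p5,p6,p7}. Unreachable: {p2} — drop them.
Start with accepting vs non-accepting: {p1,p6,p7} | {p3,p4,p5}.
Split {p3,p4,p5} by δ(·,y) → {p4,p5} and {p3}.
Refine {p4,p5} on symbol x: members go to different blocks, giving {p4} and {p5}.
Stable partition: {p1,p6,p7} | {p4} | {p3} | {p5} — 4 equivalence classes.
p7 and p6 lie in the same block of the stable partition, so they are equivalent — no string distinguishes them.

Yes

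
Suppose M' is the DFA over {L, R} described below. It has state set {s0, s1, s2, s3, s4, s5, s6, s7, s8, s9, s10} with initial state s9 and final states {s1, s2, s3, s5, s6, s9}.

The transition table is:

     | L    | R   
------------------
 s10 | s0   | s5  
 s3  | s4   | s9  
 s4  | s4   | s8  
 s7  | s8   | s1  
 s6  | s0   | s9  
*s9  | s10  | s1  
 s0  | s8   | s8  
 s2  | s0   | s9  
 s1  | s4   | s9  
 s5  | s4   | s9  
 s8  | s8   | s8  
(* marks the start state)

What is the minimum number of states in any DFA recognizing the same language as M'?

4

First remove the unreachable states {s2,s3,s6,s7}; 7 states remain.
Initial partition by acceptance: {s1,s5,s9} | {s0,s4,s8,s10}.
Refine {s0,s4,s8,s10} on symbol R: members go to different blocks, giving {s0,s4,s8} and {s10}.
Split {s1,s5,s9} by δ(·,L) → {s1,s5} and {s9}.
The partition is now stable with 4 blocks: {s1,s5} | {s0,s4,s8} | {s10} | {s9}.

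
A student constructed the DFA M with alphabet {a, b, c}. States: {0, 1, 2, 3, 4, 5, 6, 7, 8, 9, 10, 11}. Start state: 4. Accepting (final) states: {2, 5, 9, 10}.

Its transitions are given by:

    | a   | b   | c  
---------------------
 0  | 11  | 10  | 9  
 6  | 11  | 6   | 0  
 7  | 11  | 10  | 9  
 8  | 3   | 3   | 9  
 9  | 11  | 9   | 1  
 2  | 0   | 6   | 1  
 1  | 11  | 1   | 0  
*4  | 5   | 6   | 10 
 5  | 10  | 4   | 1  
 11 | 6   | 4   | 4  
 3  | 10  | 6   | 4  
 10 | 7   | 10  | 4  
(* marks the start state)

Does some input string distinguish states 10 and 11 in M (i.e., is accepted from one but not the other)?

Yes

States {2,3,8} cannot be reached from the start state, so discard them.
P0 = {5,9,10} | {0,1,4,6,7,11}.
Split {5,9,10} by δ(·,a) → {9,10} and {5}.
On input a, block {0,1,4,6,7,11} splits into {0,1,6,7,11} and {4}.
Refine {9,10} on symbol c: members go to different blocks, giving {9} and {10}.
Split {0,1,6,7,11} by δ(·,b) → {0,7} and {1,6} and {11}.
The partition is now stable with 7 blocks: {9} | {0,7} | {5} | {4} | {10} | {1,6} | {11}.
10 and 11 end up in different blocks, so they are distinguishable. For instance, the string 'ε' is accepted from only 10.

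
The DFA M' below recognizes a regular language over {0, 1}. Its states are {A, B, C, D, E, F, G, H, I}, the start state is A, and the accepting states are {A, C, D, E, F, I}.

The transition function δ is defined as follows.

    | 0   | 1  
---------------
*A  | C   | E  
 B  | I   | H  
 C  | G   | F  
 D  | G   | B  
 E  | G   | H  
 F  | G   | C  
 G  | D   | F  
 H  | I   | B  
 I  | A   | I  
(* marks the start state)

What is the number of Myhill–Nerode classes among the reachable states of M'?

6

Initial partition by acceptance: {A,C,D,E,F,I} | {B,G,H}.
Refine {A,C,D,E,F,I} on symbol 0: members go to different blocks, giving {C,D,E,F} and {A,I}.
On input 1, block {C,D,E,F} splits into {C,F} and {D,E}.
Refine {B,G,H} on symbol 0: members go to different blocks, giving {B,H} and {G}.
On input 0, block {A,I} splits into {A} and {I}.
The partition is now stable with 6 blocks: {C,F} | {B,H} | {A} | {D,E} | {G} | {I}.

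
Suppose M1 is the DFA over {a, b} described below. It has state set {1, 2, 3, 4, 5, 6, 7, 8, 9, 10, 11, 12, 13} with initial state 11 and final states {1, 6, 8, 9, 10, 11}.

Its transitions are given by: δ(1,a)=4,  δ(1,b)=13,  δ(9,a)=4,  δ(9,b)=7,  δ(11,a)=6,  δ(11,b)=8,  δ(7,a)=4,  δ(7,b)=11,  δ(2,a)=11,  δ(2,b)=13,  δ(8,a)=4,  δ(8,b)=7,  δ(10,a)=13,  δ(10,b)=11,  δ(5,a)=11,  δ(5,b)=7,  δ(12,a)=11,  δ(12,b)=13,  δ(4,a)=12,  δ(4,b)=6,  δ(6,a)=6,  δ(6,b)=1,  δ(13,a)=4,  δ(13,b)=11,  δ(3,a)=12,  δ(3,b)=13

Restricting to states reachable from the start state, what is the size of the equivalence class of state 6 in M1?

First remove the unreachable states {2,3,5,9,10}; 8 states remain.
P0 = {1,6,8,11} | {4,7,12,13}.
Split {1,6,8,11} by δ(·,a) → {1,8} and {6,11}.
Refine {4,7,12,13} on symbol a: members go to different blocks, giving {4,7,13} and {12}.
On input a, block {4,7,13} splits into {7,13} and {4}.
Stable partition: {1,8} | {7,13} | {6,11} | {12} | {4} — 5 equivalence classes.
State 6 belongs to the block {6,11}, which has 2 states.

2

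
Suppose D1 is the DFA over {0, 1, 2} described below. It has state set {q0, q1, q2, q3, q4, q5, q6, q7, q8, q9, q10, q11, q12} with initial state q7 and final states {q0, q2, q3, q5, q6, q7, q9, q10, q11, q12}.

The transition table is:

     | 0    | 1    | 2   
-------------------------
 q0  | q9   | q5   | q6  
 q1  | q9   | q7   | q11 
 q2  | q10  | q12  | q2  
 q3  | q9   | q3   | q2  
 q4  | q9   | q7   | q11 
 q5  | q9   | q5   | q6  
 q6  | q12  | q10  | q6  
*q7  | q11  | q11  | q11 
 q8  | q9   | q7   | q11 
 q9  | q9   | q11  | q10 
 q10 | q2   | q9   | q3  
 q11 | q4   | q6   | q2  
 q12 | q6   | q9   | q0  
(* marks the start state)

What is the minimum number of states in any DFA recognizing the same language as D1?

Reachable states from the start: {q0,q2,q3,q4,q5,q6,q7,q9,q10,q11,q12}. Unreachable: {q1,q8} — drop them.
Initial partition by acceptance: {q0,q2,q3,q5,q6,q7,q9,q10,q11,q12} | {q4}.
Refine {q0,q2,q3,q5,q6,q7,q9,q10,q11,q12} on symbol 0: members go to different blocks, giving {q0,q2,q3,q5,q6,q7,q9,q10,q12} and {q11}.
On input 0, block {q0,q2,q3,q5,q6,q7,q9,q10,q12} splits into {q0,q2,q3,q5,q6,q9,q10,q12} and {q7}.
On input 1, block {q0,q2,q3,q5,q6,q9,q10,q12} splits into {q0,q2,q3,q5,q6,q10,q12} and {q9}.
On input 0, block {q0,q2,q3,q5,q6,q10,q12} splits into {q2,q6,q10,q12} and {q0,q3,q5}.
Split {q2,q6,q10,q12} by δ(·,1) → {q2,q6} and {q10,q12}.
Stable partition: {q2,q6} | {q4} | {q11} | {q7} | {q9} | {q0,q3,q5} | {q10,q12} — 7 equivalence classes.

7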